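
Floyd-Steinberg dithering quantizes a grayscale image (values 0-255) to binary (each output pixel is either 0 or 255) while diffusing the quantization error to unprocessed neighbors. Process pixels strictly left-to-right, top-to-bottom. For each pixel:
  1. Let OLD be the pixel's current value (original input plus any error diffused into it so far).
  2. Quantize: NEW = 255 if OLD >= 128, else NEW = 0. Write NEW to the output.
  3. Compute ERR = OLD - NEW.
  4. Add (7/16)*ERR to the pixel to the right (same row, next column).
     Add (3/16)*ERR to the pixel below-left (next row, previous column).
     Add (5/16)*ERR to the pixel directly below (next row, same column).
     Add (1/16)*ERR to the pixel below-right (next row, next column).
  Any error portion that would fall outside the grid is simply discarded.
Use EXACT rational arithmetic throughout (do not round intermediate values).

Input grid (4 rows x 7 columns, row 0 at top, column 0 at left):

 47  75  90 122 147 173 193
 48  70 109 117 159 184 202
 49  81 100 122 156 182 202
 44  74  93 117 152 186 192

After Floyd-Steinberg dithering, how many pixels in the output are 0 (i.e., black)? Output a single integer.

(0,0): OLD=47 → NEW=0, ERR=47
(0,1): OLD=1529/16 → NEW=0, ERR=1529/16
(0,2): OLD=33743/256 → NEW=255, ERR=-31537/256
(0,3): OLD=278953/4096 → NEW=0, ERR=278953/4096
(0,4): OLD=11586463/65536 → NEW=255, ERR=-5125217/65536
(0,5): OLD=145527129/1048576 → NEW=255, ERR=-121859751/1048576
(0,6): OLD=2384984431/16777216 → NEW=255, ERR=-1893205649/16777216
(1,0): OLD=20635/256 → NEW=0, ERR=20635/256
(1,1): OLD=235453/2048 → NEW=0, ERR=235453/2048
(1,2): OLD=9145089/65536 → NEW=255, ERR=-7566591/65536
(1,3): OLD=17146093/262144 → NEW=0, ERR=17146093/262144
(1,4): OLD=2443483303/16777216 → NEW=255, ERR=-1834706777/16777216
(1,5): OLD=9904361943/134217728 → NEW=0, ERR=9904361943/134217728
(1,6): OLD=411795956409/2147483648 → NEW=255, ERR=-135812373831/2147483648
(2,0): OLD=3137391/32768 → NEW=0, ERR=3137391/32768
(2,1): OLD=149113397/1048576 → NEW=255, ERR=-118273483/1048576
(2,2): OLD=570784991/16777216 → NEW=0, ERR=570784991/16777216
(2,3): OLD=17395101351/134217728 → NEW=255, ERR=-16830419289/134217728
(2,4): OLD=91149064215/1073741824 → NEW=0, ERR=91149064215/1073741824
(2,5): OLD=7679628648477/34359738368 → NEW=255, ERR=-1082104635363/34359738368
(2,6): OLD=95146468708763/549755813888 → NEW=255, ERR=-45041263832677/549755813888
(3,0): OLD=885359615/16777216 → NEW=0, ERR=885359615/16777216
(3,1): OLD=9959280787/134217728 → NEW=0, ERR=9959280787/134217728
(3,2): OLD=113316040361/1073741824 → NEW=0, ERR=113316040361/1073741824
(3,3): OLD=610004409391/4294967296 → NEW=255, ERR=-485212251089/4294967296
(3,4): OLD=63419946680319/549755813888 → NEW=0, ERR=63419946680319/549755813888
(3,5): OLD=952494543721965/4398046511104 → NEW=255, ERR=-169007316609555/4398046511104
(3,6): OLD=10387587719211059/70368744177664 → NEW=255, ERR=-7556442046093261/70368744177664
Output grid:
  Row 0: ..#.###  (3 black, running=3)
  Row 1: ..#.#.#  (4 black, running=7)
  Row 2: .#.#.##  (3 black, running=10)
  Row 3: ...#.##  (4 black, running=14)

Answer: 14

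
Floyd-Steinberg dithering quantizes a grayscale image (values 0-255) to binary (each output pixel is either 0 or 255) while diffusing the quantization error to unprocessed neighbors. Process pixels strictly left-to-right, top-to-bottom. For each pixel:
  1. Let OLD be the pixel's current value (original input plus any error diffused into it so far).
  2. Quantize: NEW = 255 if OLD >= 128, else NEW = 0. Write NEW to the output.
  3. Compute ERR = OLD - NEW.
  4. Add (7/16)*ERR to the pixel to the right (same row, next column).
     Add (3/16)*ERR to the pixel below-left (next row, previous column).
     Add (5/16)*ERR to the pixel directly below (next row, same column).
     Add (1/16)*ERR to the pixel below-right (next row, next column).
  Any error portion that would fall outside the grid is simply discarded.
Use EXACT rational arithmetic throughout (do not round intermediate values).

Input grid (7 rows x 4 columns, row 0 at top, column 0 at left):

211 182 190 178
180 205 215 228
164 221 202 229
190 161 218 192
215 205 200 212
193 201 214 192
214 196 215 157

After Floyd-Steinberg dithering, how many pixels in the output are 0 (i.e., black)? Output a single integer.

Answer: 5

Derivation:
(0,0): OLD=211 → NEW=255, ERR=-44
(0,1): OLD=651/4 → NEW=255, ERR=-369/4
(0,2): OLD=9577/64 → NEW=255, ERR=-6743/64
(0,3): OLD=135071/1024 → NEW=255, ERR=-126049/1024
(1,0): OLD=9533/64 → NEW=255, ERR=-6787/64
(1,1): OLD=54923/512 → NEW=0, ERR=54923/512
(1,2): OLD=3279431/16384 → NEW=255, ERR=-898489/16384
(1,3): OLD=41669281/262144 → NEW=255, ERR=-25177439/262144
(2,0): OLD=1236777/8192 → NEW=255, ERR=-852183/8192
(2,1): OLD=50358003/262144 → NEW=255, ERR=-16488717/262144
(2,2): OLD=76567191/524288 → NEW=255, ERR=-57126249/524288
(2,3): OLD=1240581451/8388608 → NEW=255, ERR=-898513589/8388608
(3,0): OLD=611102329/4194304 → NEW=255, ERR=-458445191/4194304
(3,1): OLD=4468965735/67108864 → NEW=0, ERR=4468965735/67108864
(3,2): OLD=203012240729/1073741824 → NEW=255, ERR=-70791924391/1073741824
(3,3): OLD=2110948157679/17179869184 → NEW=0, ERR=2110948157679/17179869184
(4,0): OLD=207585774085/1073741824 → NEW=255, ERR=-66218391035/1073741824
(4,1): OLD=1543061981103/8589934592 → NEW=255, ERR=-647371339857/8589934592
(4,2): OLD=47725928380719/274877906944 → NEW=255, ERR=-22367937890001/274877906944
(4,3): OLD=926563415094265/4398046511104 → NEW=255, ERR=-194938445237255/4398046511104
(5,0): OLD=21934868359125/137438953472 → NEW=255, ERR=-13112064776235/137438953472
(5,1): OLD=512803305712531/4398046511104 → NEW=0, ERR=512803305712531/4398046511104
(5,2): OLD=498213434409037/2199023255552 → NEW=255, ERR=-62537495756723/2199023255552
(5,3): OLD=11302694709091075/70368744177664 → NEW=255, ERR=-6641335056213245/70368744177664
(6,0): OLD=14499390806960089/70368744177664 → NEW=255, ERR=-3444638958344231/70368744177664
(6,1): OLD=224871196731669439/1125899906842624 → NEW=255, ERR=-62233279513199681/1125899906842624
(6,2): OLD=3089860297373190089/18014398509481984 → NEW=255, ERR=-1503811322544715831/18014398509481984
(6,3): OLD=25712273760813704575/288230376151711744 → NEW=0, ERR=25712273760813704575/288230376151711744
Output grid:
  Row 0: ####  (0 black, running=0)
  Row 1: #.##  (1 black, running=1)
  Row 2: ####  (0 black, running=1)
  Row 3: #.#.  (2 black, running=3)
  Row 4: ####  (0 black, running=3)
  Row 5: #.##  (1 black, running=4)
  Row 6: ###.  (1 black, running=5)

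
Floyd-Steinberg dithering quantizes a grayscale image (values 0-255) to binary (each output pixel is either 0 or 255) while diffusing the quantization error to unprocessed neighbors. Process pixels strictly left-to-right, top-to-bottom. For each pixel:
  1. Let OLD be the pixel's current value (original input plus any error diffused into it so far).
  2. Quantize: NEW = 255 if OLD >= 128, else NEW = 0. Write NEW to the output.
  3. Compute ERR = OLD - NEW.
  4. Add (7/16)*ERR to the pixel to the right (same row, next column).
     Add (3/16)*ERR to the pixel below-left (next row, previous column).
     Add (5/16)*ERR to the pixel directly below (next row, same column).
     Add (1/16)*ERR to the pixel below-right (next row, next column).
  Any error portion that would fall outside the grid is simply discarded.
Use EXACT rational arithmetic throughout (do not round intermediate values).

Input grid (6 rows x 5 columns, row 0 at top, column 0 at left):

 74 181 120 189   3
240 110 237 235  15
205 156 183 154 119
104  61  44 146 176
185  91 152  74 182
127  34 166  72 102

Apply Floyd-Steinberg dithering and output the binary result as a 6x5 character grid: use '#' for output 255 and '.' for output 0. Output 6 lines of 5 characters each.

(0,0): OLD=74 → NEW=0, ERR=74
(0,1): OLD=1707/8 → NEW=255, ERR=-333/8
(0,2): OLD=13029/128 → NEW=0, ERR=13029/128
(0,3): OLD=478275/2048 → NEW=255, ERR=-43965/2048
(0,4): OLD=-209451/32768 → NEW=0, ERR=-209451/32768
(1,0): OLD=32681/128 → NEW=255, ERR=41/128
(1,1): OLD=123743/1024 → NEW=0, ERR=123743/1024
(1,2): OLD=10323595/32768 → NEW=255, ERR=1967755/32768
(1,3): OLD=34042959/131072 → NEW=255, ERR=619599/131072
(1,4): OLD=28791693/2097152 → NEW=0, ERR=28791693/2097152
(2,0): OLD=3731589/16384 → NEW=255, ERR=-446331/16384
(2,1): OLD=101252935/524288 → NEW=255, ERR=-32440505/524288
(2,2): OLD=1536243733/8388608 → NEW=255, ERR=-602851307/8388608
(2,3): OLD=17497088239/134217728 → NEW=255, ERR=-16728432401/134217728
(2,4): OLD=148299338441/2147483648 → NEW=0, ERR=148299338441/2147483648
(3,0): OLD=703680757/8388608 → NEW=0, ERR=703680757/8388608
(3,1): OLD=4240365457/67108864 → NEW=0, ERR=4240365457/67108864
(3,2): OLD=47136225867/2147483648 → NEW=0, ERR=47136225867/2147483648
(3,3): OLD=537346108931/4294967296 → NEW=0, ERR=537346108931/4294967296
(3,4): OLD=16803734215631/68719476736 → NEW=255, ERR=-719732352049/68719476736
(4,0): OLD=239510564091/1073741824 → NEW=255, ERR=-34293601029/1073741824
(4,1): OLD=3646635201595/34359738368 → NEW=0, ERR=3646635201595/34359738368
(4,2): OLD=127927601919829/549755813888 → NEW=255, ERR=-12260130621611/549755813888
(4,3): OLD=903784776380731/8796093022208 → NEW=0, ERR=903784776380731/8796093022208
(4,4): OLD=32580572441114141/140737488355328 → NEW=255, ERR=-3307487089494499/140737488355328
(5,0): OLD=75271917803921/549755813888 → NEW=255, ERR=-64915814737519/549755813888
(5,1): OLD=41024280064179/4398046511104 → NEW=0, ERR=41024280064179/4398046511104
(5,2): OLD=26600845478904587/140737488355328 → NEW=255, ERR=-9287214051704053/140737488355328
(5,3): OLD=39090203906563013/562949953421312 → NEW=0, ERR=39090203906563013/562949953421312
(5,4): OLD=1184058235227999079/9007199254740992 → NEW=255, ERR=-1112777574730953881/9007199254740992
Row 0: .#.#.
Row 1: #.##.
Row 2: ####.
Row 3: ....#
Row 4: #.#.#
Row 5: #.#.#

Answer: .#.#.
#.##.
####.
....#
#.#.#
#.#.#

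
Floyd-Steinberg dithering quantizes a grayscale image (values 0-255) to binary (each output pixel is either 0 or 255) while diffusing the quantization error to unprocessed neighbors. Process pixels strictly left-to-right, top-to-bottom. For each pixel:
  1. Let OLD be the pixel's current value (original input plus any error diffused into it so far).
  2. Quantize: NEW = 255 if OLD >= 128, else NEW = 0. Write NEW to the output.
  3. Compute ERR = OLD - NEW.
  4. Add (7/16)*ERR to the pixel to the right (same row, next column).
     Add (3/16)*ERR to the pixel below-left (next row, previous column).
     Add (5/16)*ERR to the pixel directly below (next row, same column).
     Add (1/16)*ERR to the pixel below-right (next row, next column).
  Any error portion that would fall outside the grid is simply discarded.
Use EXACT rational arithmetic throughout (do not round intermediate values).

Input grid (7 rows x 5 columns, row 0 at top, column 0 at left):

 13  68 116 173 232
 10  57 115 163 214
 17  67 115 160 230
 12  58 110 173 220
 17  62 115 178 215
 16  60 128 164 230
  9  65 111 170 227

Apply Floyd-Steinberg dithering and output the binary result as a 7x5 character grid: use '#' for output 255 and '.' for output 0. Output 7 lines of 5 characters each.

(0,0): OLD=13 → NEW=0, ERR=13
(0,1): OLD=1179/16 → NEW=0, ERR=1179/16
(0,2): OLD=37949/256 → NEW=255, ERR=-27331/256
(0,3): OLD=517291/4096 → NEW=0, ERR=517291/4096
(0,4): OLD=18825389/65536 → NEW=255, ERR=2113709/65536
(1,0): OLD=7137/256 → NEW=0, ERR=7137/256
(1,1): OLD=149543/2048 → NEW=0, ERR=149543/2048
(1,2): OLD=9297459/65536 → NEW=255, ERR=-7414221/65536
(1,3): OLD=39936503/262144 → NEW=255, ERR=-26910217/262144
(1,4): OLD=784590341/4194304 → NEW=255, ERR=-284957179/4194304
(2,0): OLD=1291165/32768 → NEW=0, ERR=1291165/32768
(2,1): OLD=91842191/1048576 → NEW=0, ERR=91842191/1048576
(2,2): OLD=1732780909/16777216 → NEW=0, ERR=1732780909/16777216
(2,3): OLD=41150343159/268435456 → NEW=255, ERR=-27300698121/268435456
(2,4): OLD=677995231745/4294967296 → NEW=255, ERR=-417221428735/4294967296
(3,0): OLD=683439565/16777216 → NEW=0, ERR=683439565/16777216
(3,1): OLD=16780063945/134217728 → NEW=0, ERR=16780063945/134217728
(3,2): OLD=787599277043/4294967296 → NEW=255, ERR=-307617383437/4294967296
(3,3): OLD=842877446011/8589934592 → NEW=0, ERR=842877446011/8589934592
(3,4): OLD=31090875258695/137438953472 → NEW=255, ERR=-3956057876665/137438953472
(4,0): OLD=114184996451/2147483648 → NEW=0, ERR=114184996451/2147483648
(4,1): OLD=7796116117475/68719476736 → NEW=0, ERR=7796116117475/68719476736
(4,2): OLD=185227710785709/1099511627776 → NEW=255, ERR=-95147754297171/1099511627776
(4,3): OLD=2831120962073059/17592186044416 → NEW=255, ERR=-1654886479253021/17592186044416
(4,4): OLD=48127250606384821/281474976710656 → NEW=255, ERR=-23648868454832459/281474976710656
(5,0): OLD=59250133829001/1099511627776 → NEW=0, ERR=59250133829001/1099511627776
(5,1): OLD=933495422078683/8796093022208 → NEW=0, ERR=933495422078683/8796093022208
(5,2): OLD=38517058872606387/281474976710656 → NEW=255, ERR=-33259060188610893/281474976710656
(5,3): OLD=69520392190917565/1125899906842624 → NEW=0, ERR=69520392190917565/1125899906842624
(5,4): OLD=4051064298748436751/18014398509481984 → NEW=255, ERR=-542607321169469169/18014398509481984
(6,0): OLD=6437129014594041/140737488355328 → NEW=0, ERR=6437129014594041/140737488355328
(6,1): OLD=447603903210379671/4503599627370496 → NEW=0, ERR=447603903210379671/4503599627370496
(6,2): OLD=9783089807989083629/72057594037927936 → NEW=255, ERR=-8591596671682540051/72057594037927936
(6,3): OLD=143076397320161807727/1152921504606846976 → NEW=0, ERR=143076397320161807727/1152921504606846976
(6,4): OLD=5086500224802470323401/18446744073709551616 → NEW=255, ERR=382580486006534661321/18446744073709551616
Row 0: ..#.#
Row 1: ..###
Row 2: ...##
Row 3: ..#.#
Row 4: ..###
Row 5: ..#.#
Row 6: ..#.#

Answer: ..#.#
..###
...##
..#.#
..###
..#.#
..#.#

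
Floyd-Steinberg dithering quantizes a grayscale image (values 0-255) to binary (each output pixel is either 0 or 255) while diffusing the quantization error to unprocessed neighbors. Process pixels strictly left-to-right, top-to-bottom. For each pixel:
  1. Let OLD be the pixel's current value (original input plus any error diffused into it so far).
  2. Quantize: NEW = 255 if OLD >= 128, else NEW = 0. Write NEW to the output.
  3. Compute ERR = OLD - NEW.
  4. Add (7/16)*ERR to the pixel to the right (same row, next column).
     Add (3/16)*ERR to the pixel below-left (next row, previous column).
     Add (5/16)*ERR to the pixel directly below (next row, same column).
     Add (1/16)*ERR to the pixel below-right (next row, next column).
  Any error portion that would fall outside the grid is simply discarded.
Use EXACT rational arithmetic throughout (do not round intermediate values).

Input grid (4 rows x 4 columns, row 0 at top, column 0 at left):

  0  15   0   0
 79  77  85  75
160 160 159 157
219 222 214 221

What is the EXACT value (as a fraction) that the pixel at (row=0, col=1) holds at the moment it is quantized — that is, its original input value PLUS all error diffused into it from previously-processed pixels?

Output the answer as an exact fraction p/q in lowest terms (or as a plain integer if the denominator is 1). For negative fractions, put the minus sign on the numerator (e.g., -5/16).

Answer: 15

Derivation:
(0,0): OLD=0 → NEW=0, ERR=0
(0,1): OLD=15 → NEW=0, ERR=15
Target (0,1): original=15, with diffused error = 15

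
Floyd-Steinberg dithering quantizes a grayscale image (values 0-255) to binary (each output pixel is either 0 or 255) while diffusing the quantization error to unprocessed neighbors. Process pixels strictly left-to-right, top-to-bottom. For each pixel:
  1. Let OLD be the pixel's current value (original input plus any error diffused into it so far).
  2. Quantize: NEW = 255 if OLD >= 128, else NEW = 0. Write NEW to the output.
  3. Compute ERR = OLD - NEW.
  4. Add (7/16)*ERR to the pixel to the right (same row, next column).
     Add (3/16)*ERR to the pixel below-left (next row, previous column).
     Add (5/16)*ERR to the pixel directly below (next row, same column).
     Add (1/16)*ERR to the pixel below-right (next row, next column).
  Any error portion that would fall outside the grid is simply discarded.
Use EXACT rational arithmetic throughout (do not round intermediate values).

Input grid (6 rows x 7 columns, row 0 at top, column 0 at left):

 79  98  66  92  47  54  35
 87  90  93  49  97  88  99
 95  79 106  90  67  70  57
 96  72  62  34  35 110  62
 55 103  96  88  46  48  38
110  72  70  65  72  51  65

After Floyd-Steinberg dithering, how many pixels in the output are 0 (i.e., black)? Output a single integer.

Answer: 31

Derivation:
(0,0): OLD=79 → NEW=0, ERR=79
(0,1): OLD=2121/16 → NEW=255, ERR=-1959/16
(0,2): OLD=3183/256 → NEW=0, ERR=3183/256
(0,3): OLD=399113/4096 → NEW=0, ERR=399113/4096
(0,4): OLD=5873983/65536 → NEW=0, ERR=5873983/65536
(0,5): OLD=97740985/1048576 → NEW=0, ERR=97740985/1048576
(0,6): OLD=1271389455/16777216 → NEW=0, ERR=1271389455/16777216
(1,0): OLD=22715/256 → NEW=0, ERR=22715/256
(1,1): OLD=200349/2048 → NEW=0, ERR=200349/2048
(1,2): OLD=9850209/65536 → NEW=255, ERR=-6861471/65536
(1,3): OLD=13428941/262144 → NEW=0, ERR=13428941/262144
(1,4): OLD=2868714823/16777216 → NEW=255, ERR=-1409475257/16777216
(1,5): OLD=13446590071/134217728 → NEW=0, ERR=13446590071/134217728
(1,6): OLD=370093435929/2147483648 → NEW=255, ERR=-177514894311/2147483648
(2,0): OLD=4622607/32768 → NEW=255, ERR=-3733233/32768
(2,1): OLD=47858709/1048576 → NEW=0, ERR=47858709/1048576
(2,2): OLD=1828204159/16777216 → NEW=0, ERR=1828204159/16777216
(2,3): OLD=17634459463/134217728 → NEW=255, ERR=-16591061177/134217728
(2,4): OLD=9290176951/1073741824 → NEW=0, ERR=9290176951/1073741824
(2,5): OLD=2898013852925/34359738368 → NEW=0, ERR=2898013852925/34359738368
(2,6): OLD=40863313875387/549755813888 → NEW=0, ERR=40863313875387/549755813888
(3,0): OLD=1156871583/16777216 → NEW=0, ERR=1156871583/16777216
(3,1): OLD=17413673907/134217728 → NEW=255, ERR=-16811846733/134217728
(3,2): OLD=22470978313/1073741824 → NEW=0, ERR=22470978313/1073741824
(3,3): OLD=55661387599/4294967296 → NEW=0, ERR=55661387599/4294967296
(3,4): OLD=28291649401247/549755813888 → NEW=0, ERR=28291649401247/549755813888
(3,5): OLD=762399699355341/4398046511104 → NEW=255, ERR=-359102160976179/4398046511104
(3,6): OLD=3854625340371795/70368744177664 → NEW=0, ERR=3854625340371795/70368744177664
(4,0): OLD=113950923761/2147483648 → NEW=0, ERR=113950923761/2147483648
(4,1): OLD=3274667212093/34359738368 → NEW=0, ERR=3274667212093/34359738368
(4,2): OLD=76326625686707/549755813888 → NEW=255, ERR=-63861106854733/549755813888
(4,3): OLD=229515907567265/4398046511104 → NEW=0, ERR=229515907567265/4398046511104
(4,4): OLD=2477465169583059/35184372088832 → NEW=0, ERR=2477465169583059/35184372088832
(4,5): OLD=75184742168989459/1125899906842624 → NEW=0, ERR=75184742168989459/1125899906842624
(4,6): OLD=1427280212563083381/18014398509481984 → NEW=0, ERR=1427280212563083381/18014398509481984
(5,0): OLD=79413215064839/549755813888 → NEW=255, ERR=-60774517476601/549755813888
(5,1): OLD=153729284074413/4398046511104 → NEW=0, ERR=153729284074413/4398046511104
(5,2): OLD=2277588966308875/35184372088832 → NEW=0, ERR=2277588966308875/35184372088832
(5,3): OLD=32530395354642135/281474976710656 → NEW=0, ERR=32530395354642135/281474976710656
(5,4): OLD=2888592488590160285/18014398509481984 → NEW=255, ERR=-1705079131327745635/18014398509481984
(5,5): OLD=7164638721239006285/144115188075855872 → NEW=0, ERR=7164638721239006285/144115188075855872
(5,6): OLD=266747122147717136867/2305843009213693952 → NEW=0, ERR=266747122147717136867/2305843009213693952
Output grid:
  Row 0: .#.....  (6 black, running=6)
  Row 1: ..#.#.#  (4 black, running=10)
  Row 2: #..#...  (5 black, running=15)
  Row 3: .#...#.  (5 black, running=20)
  Row 4: ..#....  (6 black, running=26)
  Row 5: #...#..  (5 black, running=31)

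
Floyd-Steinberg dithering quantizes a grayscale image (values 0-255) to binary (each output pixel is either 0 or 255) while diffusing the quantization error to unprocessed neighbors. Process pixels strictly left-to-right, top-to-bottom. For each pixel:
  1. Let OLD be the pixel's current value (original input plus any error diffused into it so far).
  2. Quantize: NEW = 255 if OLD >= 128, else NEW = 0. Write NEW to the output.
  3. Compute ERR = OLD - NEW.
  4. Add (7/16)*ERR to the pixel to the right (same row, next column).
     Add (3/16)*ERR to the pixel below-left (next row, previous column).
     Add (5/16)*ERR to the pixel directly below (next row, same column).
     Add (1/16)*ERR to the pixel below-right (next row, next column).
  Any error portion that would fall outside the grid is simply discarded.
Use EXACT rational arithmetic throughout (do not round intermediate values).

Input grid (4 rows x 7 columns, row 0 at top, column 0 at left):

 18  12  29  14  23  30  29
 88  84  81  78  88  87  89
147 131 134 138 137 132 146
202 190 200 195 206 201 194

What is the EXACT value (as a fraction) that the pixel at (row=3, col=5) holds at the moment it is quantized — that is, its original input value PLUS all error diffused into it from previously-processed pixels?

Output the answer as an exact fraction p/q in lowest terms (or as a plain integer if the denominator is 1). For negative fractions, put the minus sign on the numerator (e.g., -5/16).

(0,0): OLD=18 → NEW=0, ERR=18
(0,1): OLD=159/8 → NEW=0, ERR=159/8
(0,2): OLD=4825/128 → NEW=0, ERR=4825/128
(0,3): OLD=62447/2048 → NEW=0, ERR=62447/2048
(0,4): OLD=1190793/32768 → NEW=0, ERR=1190793/32768
(0,5): OLD=24064191/524288 → NEW=0, ERR=24064191/524288
(0,6): OLD=411718969/8388608 → NEW=0, ERR=411718969/8388608
(1,0): OLD=12461/128 → NEW=0, ERR=12461/128
(1,1): OLD=144379/1024 → NEW=255, ERR=-116741/1024
(1,2): OLD=1633879/32768 → NEW=0, ERR=1633879/32768
(1,3): OLD=15533739/131072 → NEW=0, ERR=15533739/131072
(1,4): OLD=1356584641/8388608 → NEW=255, ERR=-782510399/8388608
(1,5): OLD=4832252369/67108864 → NEW=0, ERR=4832252369/67108864
(1,6): OLD=148937764127/1073741824 → NEW=255, ERR=-124866400993/1073741824
(2,0): OLD=2556665/16384 → NEW=255, ERR=-1621255/16384
(2,1): OLD=35397251/524288 → NEW=0, ERR=35397251/524288
(2,2): OLD=1629198025/8388608 → NEW=255, ERR=-509897015/8388608
(2,3): OLD=8997152833/67108864 → NEW=255, ERR=-8115607487/67108864
(2,4): OLD=40721496497/536870912 → NEW=0, ERR=40721496497/536870912
(2,5): OLD=2749663338715/17179869184 → NEW=255, ERR=-1631203303205/17179869184
(2,6): OLD=19961495818413/274877906944 → NEW=0, ERR=19961495818413/274877906944
(3,0): OLD=1541289769/8388608 → NEW=255, ERR=-597805271/8388608
(3,1): OLD=10894368949/67108864 → NEW=255, ERR=-6218391371/67108864
(3,2): OLD=65503885135/536870912 → NEW=0, ERR=65503885135/536870912
(3,3): OLD=474617805609/2147483648 → NEW=255, ERR=-72990524631/2147483648
(3,4): OLD=52081613464361/274877906944 → NEW=255, ERR=-18012252806359/274877906944
(3,5): OLD=354079604246347/2199023255552 → NEW=255, ERR=-206671325919413/2199023255552
Target (3,5): original=201, with diffused error = 354079604246347/2199023255552

Answer: 354079604246347/2199023255552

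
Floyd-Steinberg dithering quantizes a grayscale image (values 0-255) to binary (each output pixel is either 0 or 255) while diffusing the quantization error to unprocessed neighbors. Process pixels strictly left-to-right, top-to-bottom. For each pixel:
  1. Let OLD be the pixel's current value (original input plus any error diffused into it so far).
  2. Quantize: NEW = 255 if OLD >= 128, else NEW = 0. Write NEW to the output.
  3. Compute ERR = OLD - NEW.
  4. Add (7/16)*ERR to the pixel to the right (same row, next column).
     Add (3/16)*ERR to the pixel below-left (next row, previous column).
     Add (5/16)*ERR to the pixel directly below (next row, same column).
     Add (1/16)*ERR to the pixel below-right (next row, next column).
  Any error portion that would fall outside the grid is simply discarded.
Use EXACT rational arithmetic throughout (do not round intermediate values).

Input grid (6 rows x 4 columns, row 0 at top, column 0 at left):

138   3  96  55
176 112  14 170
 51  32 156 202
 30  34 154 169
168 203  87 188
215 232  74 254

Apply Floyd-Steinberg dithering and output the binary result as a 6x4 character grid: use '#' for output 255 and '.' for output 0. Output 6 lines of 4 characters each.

(0,0): OLD=138 → NEW=255, ERR=-117
(0,1): OLD=-771/16 → NEW=0, ERR=-771/16
(0,2): OLD=19179/256 → NEW=0, ERR=19179/256
(0,3): OLD=359533/4096 → NEW=0, ERR=359533/4096
(1,0): OLD=33383/256 → NEW=255, ERR=-31897/256
(1,1): OLD=100689/2048 → NEW=0, ERR=100689/2048
(1,2): OLD=4742693/65536 → NEW=0, ERR=4742693/65536
(1,3): OLD=245129235/1048576 → NEW=255, ERR=-22257645/1048576
(2,0): OLD=697355/32768 → NEW=0, ERR=697355/32768
(2,1): OLD=65490089/1048576 → NEW=0, ERR=65490089/1048576
(2,2): OLD=429983949/2097152 → NEW=255, ERR=-104789811/2097152
(2,3): OLD=5973656313/33554432 → NEW=255, ERR=-2582723847/33554432
(3,0): OLD=811363547/16777216 → NEW=0, ERR=811363547/16777216
(3,1): OLD=17887647749/268435456 → NEW=0, ERR=17887647749/268435456
(3,2): OLD=674353109243/4294967296 → NEW=255, ERR=-420863551237/4294967296
(3,3): OLD=6799993914717/68719476736 → NEW=0, ERR=6799993914717/68719476736
(4,0): OLD=840126532735/4294967296 → NEW=255, ERR=-255090127745/4294967296
(4,1): OLD=6270276558717/34359738368 → NEW=255, ERR=-2491456725123/34359738368
(4,2): OLD=52087252933725/1099511627776 → NEW=0, ERR=52087252933725/1099511627776
(4,3): OLD=4108200190946971/17592186044416 → NEW=255, ERR=-377807250379109/17592186044416
(5,0): OLD=100519524700751/549755813888 → NEW=255, ERR=-39668207840689/549755813888
(5,1): OLD=3218357862613641/17592186044416 → NEW=255, ERR=-1267649578712439/17592186044416
(5,2): OLD=428547933309349/8796093022208 → NEW=0, ERR=428547933309349/8796093022208
(5,3): OLD=76438674945881565/281474976710656 → NEW=255, ERR=4662555884664285/281474976710656
Row 0: #...
Row 1: #..#
Row 2: ..##
Row 3: ..#.
Row 4: ##.#
Row 5: ##.#

Answer: #...
#..#
..##
..#.
##.#
##.#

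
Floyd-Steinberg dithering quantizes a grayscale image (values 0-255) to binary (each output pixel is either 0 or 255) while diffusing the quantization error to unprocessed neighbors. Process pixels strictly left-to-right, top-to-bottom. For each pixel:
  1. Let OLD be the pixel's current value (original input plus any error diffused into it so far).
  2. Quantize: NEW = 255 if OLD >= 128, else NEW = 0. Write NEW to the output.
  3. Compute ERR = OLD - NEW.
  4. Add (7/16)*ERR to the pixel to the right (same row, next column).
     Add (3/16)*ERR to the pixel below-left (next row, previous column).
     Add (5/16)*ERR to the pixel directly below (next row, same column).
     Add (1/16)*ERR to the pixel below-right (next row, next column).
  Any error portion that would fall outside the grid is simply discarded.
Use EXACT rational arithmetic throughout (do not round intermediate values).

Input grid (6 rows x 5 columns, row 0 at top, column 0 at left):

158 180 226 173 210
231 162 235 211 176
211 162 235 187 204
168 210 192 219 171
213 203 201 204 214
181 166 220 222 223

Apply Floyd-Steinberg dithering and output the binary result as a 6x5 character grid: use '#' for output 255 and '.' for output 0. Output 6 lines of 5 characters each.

Answer: #####
#.##.
###.#
#.###
#####
#.###

Derivation:
(0,0): OLD=158 → NEW=255, ERR=-97
(0,1): OLD=2201/16 → NEW=255, ERR=-1879/16
(0,2): OLD=44703/256 → NEW=255, ERR=-20577/256
(0,3): OLD=564569/4096 → NEW=255, ERR=-479911/4096
(0,4): OLD=10403183/65536 → NEW=255, ERR=-6308497/65536
(1,0): OLD=45739/256 → NEW=255, ERR=-19541/256
(1,1): OLD=144941/2048 → NEW=0, ERR=144941/2048
(1,2): OLD=13863217/65536 → NEW=255, ERR=-2848463/65536
(1,3): OLD=34681053/262144 → NEW=255, ERR=-32165667/262144
(1,4): OLD=356153591/4194304 → NEW=0, ERR=356153591/4194304
(2,0): OLD=6567231/32768 → NEW=255, ERR=-1788609/32768
(2,1): OLD=154471461/1048576 → NEW=255, ERR=-112915419/1048576
(2,2): OLD=2612582575/16777216 → NEW=255, ERR=-1665607505/16777216
(2,3): OLD=31789800861/268435456 → NEW=0, ERR=31789800861/268435456
(2,4): OLD=1179733440523/4294967296 → NEW=255, ERR=84516780043/4294967296
(3,0): OLD=2193648591/16777216 → NEW=255, ERR=-2084541489/16777216
(3,1): OLD=13416915747/134217728 → NEW=0, ERR=13416915747/134217728
(3,2): OLD=945684996209/4294967296 → NEW=255, ERR=-149531664271/4294967296
(3,3): OLD=2046647830377/8589934592 → NEW=255, ERR=-143785490583/8589934592
(3,4): OLD=24358004037613/137438953472 → NEW=255, ERR=-10688929097747/137438953472
(4,0): OLD=414283104705/2147483648 → NEW=255, ERR=-133325225535/2147483648
(4,1): OLD=13247969525441/68719476736 → NEW=255, ERR=-4275497042239/68719476736
(4,2): OLD=182529433834095/1099511627776 → NEW=255, ERR=-97846031248785/1099511627776
(4,3): OLD=2517046615946945/17592186044416 → NEW=255, ERR=-1968960825379135/17592186044416
(4,4): OLD=39317531931154375/281474976710656 → NEW=255, ERR=-32458587130062905/281474976710656
(5,0): OLD=164853077415139/1099511627776 → NEW=255, ERR=-115522387667741/1099511627776
(5,1): OLD=703902898549737/8796093022208 → NEW=0, ERR=703902898549737/8796093022208
(5,2): OLD=56950043237187249/281474976710656 → NEW=255, ERR=-14826075824030031/281474976710656
(5,3): OLD=154018843771957855/1125899906842624 → NEW=255, ERR=-133085632472911265/1125899906842624
(5,4): OLD=2310426204878580837/18014398509481984 → NEW=255, ERR=-2283245415039325083/18014398509481984
Row 0: #####
Row 1: #.##.
Row 2: ###.#
Row 3: #.###
Row 4: #####
Row 5: #.###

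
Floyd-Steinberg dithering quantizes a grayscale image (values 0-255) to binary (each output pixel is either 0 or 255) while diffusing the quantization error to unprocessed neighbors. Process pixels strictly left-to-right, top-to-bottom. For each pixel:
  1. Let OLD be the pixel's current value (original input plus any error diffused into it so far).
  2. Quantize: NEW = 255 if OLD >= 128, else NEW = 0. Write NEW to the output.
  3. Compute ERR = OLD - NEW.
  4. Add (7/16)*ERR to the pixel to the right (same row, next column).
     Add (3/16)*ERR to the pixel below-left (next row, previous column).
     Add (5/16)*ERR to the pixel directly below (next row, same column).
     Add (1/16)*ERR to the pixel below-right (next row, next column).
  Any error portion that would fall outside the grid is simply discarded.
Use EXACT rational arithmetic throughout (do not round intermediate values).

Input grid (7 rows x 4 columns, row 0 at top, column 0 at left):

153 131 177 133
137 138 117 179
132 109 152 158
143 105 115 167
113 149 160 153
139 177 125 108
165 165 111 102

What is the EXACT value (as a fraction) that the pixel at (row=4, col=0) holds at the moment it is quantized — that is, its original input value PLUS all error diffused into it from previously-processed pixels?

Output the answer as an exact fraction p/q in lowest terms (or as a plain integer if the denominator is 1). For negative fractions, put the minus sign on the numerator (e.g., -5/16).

Answer: 182601807377/2147483648

Derivation:
(0,0): OLD=153 → NEW=255, ERR=-102
(0,1): OLD=691/8 → NEW=0, ERR=691/8
(0,2): OLD=27493/128 → NEW=255, ERR=-5147/128
(0,3): OLD=236355/2048 → NEW=0, ERR=236355/2048
(1,0): OLD=15529/128 → NEW=0, ERR=15529/128
(1,1): OLD=209055/1024 → NEW=255, ERR=-52065/1024
(1,2): OLD=3579147/32768 → NEW=0, ERR=3579147/32768
(1,3): OLD=136492349/524288 → NEW=255, ERR=2798909/524288
(2,0): OLD=2627653/16384 → NEW=255, ERR=-1550267/16384
(2,1): OLD=41826119/524288 → NEW=0, ERR=41826119/524288
(2,2): OLD=229490307/1048576 → NEW=255, ERR=-37896573/1048576
(2,3): OLD=2528045911/16777216 → NEW=255, ERR=-1750144169/16777216
(3,0): OLD=1077006581/8388608 → NEW=255, ERR=-1062088459/8388608
(3,1): OLD=8301077291/134217728 → NEW=0, ERR=8301077291/134217728
(3,2): OLD=249518380245/2147483648 → NEW=0, ERR=249518380245/2147483648
(3,3): OLD=6287000519507/34359738368 → NEW=255, ERR=-2474732764333/34359738368
(4,0): OLD=182601807377/2147483648 → NEW=0, ERR=182601807377/2147483648
Target (4,0): original=113, with diffused error = 182601807377/2147483648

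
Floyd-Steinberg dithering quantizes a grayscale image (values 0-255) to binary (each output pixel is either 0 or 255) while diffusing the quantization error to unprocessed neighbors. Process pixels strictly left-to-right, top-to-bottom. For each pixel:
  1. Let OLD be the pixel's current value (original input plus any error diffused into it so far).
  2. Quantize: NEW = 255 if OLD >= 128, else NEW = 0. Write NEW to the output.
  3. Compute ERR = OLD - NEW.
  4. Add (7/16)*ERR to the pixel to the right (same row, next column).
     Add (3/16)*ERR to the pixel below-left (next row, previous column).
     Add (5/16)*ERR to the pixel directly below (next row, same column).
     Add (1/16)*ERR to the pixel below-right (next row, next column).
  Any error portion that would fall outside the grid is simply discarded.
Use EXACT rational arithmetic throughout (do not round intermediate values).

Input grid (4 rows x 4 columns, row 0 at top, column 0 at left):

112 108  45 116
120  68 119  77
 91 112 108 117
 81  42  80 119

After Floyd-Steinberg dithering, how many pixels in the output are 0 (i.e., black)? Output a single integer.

Answer: 10

Derivation:
(0,0): OLD=112 → NEW=0, ERR=112
(0,1): OLD=157 → NEW=255, ERR=-98
(0,2): OLD=17/8 → NEW=0, ERR=17/8
(0,3): OLD=14967/128 → NEW=0, ERR=14967/128
(1,0): OLD=1093/8 → NEW=255, ERR=-947/8
(1,1): OLD=-449/64 → NEW=0, ERR=-449/64
(1,2): OLD=271143/2048 → NEW=255, ERR=-251097/2048
(1,3): OLD=1967169/32768 → NEW=0, ERR=1967169/32768
(2,0): OLD=53957/1024 → NEW=0, ERR=53957/1024
(2,1): OLD=3357851/32768 → NEW=0, ERR=3357851/32768
(2,2): OLD=4106995/32768 → NEW=0, ERR=4106995/32768
(2,3): OLD=47954477/262144 → NEW=255, ERR=-18892243/262144
(3,0): OLD=61174001/524288 → NEW=0, ERR=61174001/524288
(3,1): OLD=1273929367/8388608 → NEW=255, ERR=-865165673/8388608
(3,2): OLD=8984166657/134217728 → NEW=0, ERR=8984166657/134217728
(3,3): OLD=286897830151/2147483648 → NEW=255, ERR=-260710500089/2147483648
Output grid:
  Row 0: .#..  (3 black, running=3)
  Row 1: #.#.  (2 black, running=5)
  Row 2: ...#  (3 black, running=8)
  Row 3: .#.#  (2 black, running=10)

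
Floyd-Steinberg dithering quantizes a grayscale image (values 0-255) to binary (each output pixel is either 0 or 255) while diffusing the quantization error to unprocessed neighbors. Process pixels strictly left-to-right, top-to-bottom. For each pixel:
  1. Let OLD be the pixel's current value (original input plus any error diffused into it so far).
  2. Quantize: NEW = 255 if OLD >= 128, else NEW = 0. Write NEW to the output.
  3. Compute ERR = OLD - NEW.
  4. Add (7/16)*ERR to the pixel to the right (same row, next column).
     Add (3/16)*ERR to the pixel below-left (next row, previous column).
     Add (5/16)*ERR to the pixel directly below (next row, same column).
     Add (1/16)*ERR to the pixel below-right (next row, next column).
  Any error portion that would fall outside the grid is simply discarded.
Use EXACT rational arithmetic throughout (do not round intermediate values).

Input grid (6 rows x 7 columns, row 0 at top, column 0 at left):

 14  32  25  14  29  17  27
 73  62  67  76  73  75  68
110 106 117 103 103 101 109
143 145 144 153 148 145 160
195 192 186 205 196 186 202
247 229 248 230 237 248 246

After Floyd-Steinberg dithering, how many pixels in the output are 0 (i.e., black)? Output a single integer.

Answer: 18

Derivation:
(0,0): OLD=14 → NEW=0, ERR=14
(0,1): OLD=305/8 → NEW=0, ERR=305/8
(0,2): OLD=5335/128 → NEW=0, ERR=5335/128
(0,3): OLD=66017/2048 → NEW=0, ERR=66017/2048
(0,4): OLD=1412391/32768 → NEW=0, ERR=1412391/32768
(0,5): OLD=18799633/524288 → NEW=0, ERR=18799633/524288
(0,6): OLD=358089847/8388608 → NEW=0, ERR=358089847/8388608
(1,0): OLD=10819/128 → NEW=0, ERR=10819/128
(1,1): OLD=122453/1024 → NEW=0, ERR=122453/1024
(1,2): OLD=4612729/32768 → NEW=255, ERR=-3743111/32768
(1,3): OLD=6132101/131072 → NEW=0, ERR=6132101/131072
(1,4): OLD=970357743/8388608 → NEW=0, ERR=970357743/8388608
(1,5): OLD=9899323039/67108864 → NEW=255, ERR=-7213437281/67108864
(1,6): OLD=39250329969/1073741824 → NEW=0, ERR=39250329969/1073741824
(2,0): OLD=2602359/16384 → NEW=255, ERR=-1575561/16384
(2,1): OLD=44649485/524288 → NEW=0, ERR=44649485/524288
(2,2): OLD=1130845799/8388608 → NEW=255, ERR=-1008249241/8388608
(2,3): OLD=5340895215/67108864 → NEW=0, ERR=5340895215/67108864
(2,4): OLD=84147653983/536870912 → NEW=255, ERR=-52754428577/536870912
(2,5): OLD=661486586037/17179869184 → NEW=0, ERR=661486586037/17179869184
(2,6): OLD=35885484412739/274877906944 → NEW=255, ERR=-34208381857981/274877906944
(3,0): OLD=1081429639/8388608 → NEW=255, ERR=-1057665401/8388608
(3,1): OLD=5899218299/67108864 → NEW=0, ERR=5899218299/67108864
(3,2): OLD=88660600417/536870912 → NEW=255, ERR=-48241482143/536870912
(3,3): OLD=241853547255/2147483648 → NEW=0, ERR=241853547255/2147483648
(3,4): OLD=49136749234823/274877906944 → NEW=255, ERR=-20957117035897/274877906944
(3,5): OLD=207150219368197/2199023255552 → NEW=0, ERR=207150219368197/2199023255552
(3,6): OLD=5795886078483995/35184372088832 → NEW=255, ERR=-3176128804168165/35184372088832
(4,0): OLD=184770694537/1073741824 → NEW=255, ERR=-89033470583/1073741824
(4,1): OLD=2722407988981/17179869184 → NEW=255, ERR=-1658458652939/17179869184
(4,2): OLD=39114127996795/274877906944 → NEW=255, ERR=-30979738273925/274877906944
(4,3): OLD=375978323568569/2199023255552 → NEW=255, ERR=-184772606597191/2199023255552
(4,4): OLD=2816776346144283/17592186044416 → NEW=255, ERR=-1669231095181797/17592186044416
(4,5): OLD=85700576160175323/562949953421312 → NEW=255, ERR=-57851661962259237/562949953421312
(4,6): OLD=1213432767546670957/9007199254740992 → NEW=255, ERR=-1083403042412282003/9007199254740992
(5,0): OLD=55796789409711/274877906944 → NEW=255, ERR=-14297076861009/274877906944
(5,1): OLD=329332318744805/2199023255552 → NEW=255, ERR=-231418611420955/2199023255552
(5,2): OLD=2550001969879443/17592186044416 → NEW=255, ERR=-1936005471446637/17592186044416
(5,3): OLD=18402952772180095/140737488355328 → NEW=255, ERR=-17485106758428545/140737488355328
(5,4): OLD=1157189485732869717/9007199254740992 → NEW=255, ERR=-1139646324226083243/9007199254740992
(5,5): OLD=9515026984139504261/72057594037927936 → NEW=255, ERR=-8859659495532119419/72057594037927936
(5,6): OLD=170859939236899057707/1152921504606846976 → NEW=255, ERR=-123135044437846921173/1152921504606846976
Output grid:
  Row 0: .......  (7 black, running=7)
  Row 1: ..#..#.  (5 black, running=12)
  Row 2: #.#.#.#  (3 black, running=15)
  Row 3: #.#.#.#  (3 black, running=18)
  Row 4: #######  (0 black, running=18)
  Row 5: #######  (0 black, running=18)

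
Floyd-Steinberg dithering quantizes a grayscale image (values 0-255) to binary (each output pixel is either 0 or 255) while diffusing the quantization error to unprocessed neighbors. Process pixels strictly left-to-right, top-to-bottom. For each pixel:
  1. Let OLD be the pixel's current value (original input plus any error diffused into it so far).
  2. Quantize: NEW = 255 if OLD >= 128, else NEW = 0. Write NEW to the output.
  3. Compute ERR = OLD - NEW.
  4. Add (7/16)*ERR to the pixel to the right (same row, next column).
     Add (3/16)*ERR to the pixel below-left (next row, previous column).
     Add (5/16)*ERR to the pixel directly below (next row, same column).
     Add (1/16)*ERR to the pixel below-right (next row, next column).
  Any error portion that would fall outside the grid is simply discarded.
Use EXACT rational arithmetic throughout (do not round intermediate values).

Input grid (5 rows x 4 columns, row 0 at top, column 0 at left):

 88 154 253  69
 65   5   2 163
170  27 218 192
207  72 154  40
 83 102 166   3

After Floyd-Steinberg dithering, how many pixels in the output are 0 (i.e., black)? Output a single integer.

(0,0): OLD=88 → NEW=0, ERR=88
(0,1): OLD=385/2 → NEW=255, ERR=-125/2
(0,2): OLD=7221/32 → NEW=255, ERR=-939/32
(0,3): OLD=28755/512 → NEW=0, ERR=28755/512
(1,0): OLD=2585/32 → NEW=0, ERR=2585/32
(1,1): OLD=5327/256 → NEW=0, ERR=5327/256
(1,2): OLD=70107/8192 → NEW=0, ERR=70107/8192
(1,3): OLD=23915501/131072 → NEW=255, ERR=-9507859/131072
(2,0): OLD=815701/4096 → NEW=255, ERR=-228779/4096
(2,1): OLD=2060439/131072 → NEW=0, ERR=2060439/131072
(2,2): OLD=56426827/262144 → NEW=255, ERR=-10419893/262144
(2,3): OLD=639531951/4194304 → NEW=255, ERR=-430015569/4194304
(3,0): OLD=403687141/2097152 → NEW=255, ERR=-131086619/2097152
(3,1): OLD=1295935611/33554432 → NEW=0, ERR=1295935611/33554432
(3,2): OLD=75288036933/536870912 → NEW=255, ERR=-61614045627/536870912
(3,3): OLD=-384250840733/8589934592 → NEW=0, ERR=-384250840733/8589934592
(4,0): OLD=37961163009/536870912 → NEW=0, ERR=37961163009/536870912
(4,1): OLD=513588003491/4294967296 → NEW=0, ERR=513588003491/4294967296
(4,2): OLD=24254981669283/137438953472 → NEW=255, ERR=-10791951466077/137438953472
(4,3): OLD=-115459853435035/2199023255552 → NEW=0, ERR=-115459853435035/2199023255552
Output grid:
  Row 0: .##.  (2 black, running=2)
  Row 1: ...#  (3 black, running=5)
  Row 2: #.##  (1 black, running=6)
  Row 3: #.#.  (2 black, running=8)
  Row 4: ..#.  (3 black, running=11)

Answer: 11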